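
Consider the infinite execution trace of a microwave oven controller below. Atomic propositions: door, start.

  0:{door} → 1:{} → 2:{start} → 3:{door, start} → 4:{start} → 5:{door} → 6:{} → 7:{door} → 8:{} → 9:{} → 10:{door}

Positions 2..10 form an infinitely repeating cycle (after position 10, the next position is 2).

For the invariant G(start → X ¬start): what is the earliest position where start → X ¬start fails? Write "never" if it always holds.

Check start → X ¬start at each position in order: 0 ✓, 1 ✓.
At position 2 the labels are {start} and the next position 3 has {door, start}, so start → X ¬start is false there. This is the first violation.

2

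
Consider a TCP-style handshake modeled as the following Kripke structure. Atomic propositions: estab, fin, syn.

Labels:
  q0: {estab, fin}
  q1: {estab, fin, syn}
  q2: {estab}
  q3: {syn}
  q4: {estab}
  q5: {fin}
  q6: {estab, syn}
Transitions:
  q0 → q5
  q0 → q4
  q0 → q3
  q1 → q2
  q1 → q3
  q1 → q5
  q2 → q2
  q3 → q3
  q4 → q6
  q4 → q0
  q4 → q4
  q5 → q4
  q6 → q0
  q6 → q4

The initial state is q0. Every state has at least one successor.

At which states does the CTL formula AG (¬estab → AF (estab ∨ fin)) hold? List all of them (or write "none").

States satisfying ¬estab → AF (estab ∨ fin): {q0, q1, q2, q4, q5, q6}.
States satisfying AG (¬estab → AF (estab ∨ fin)): {q2}.

{q2}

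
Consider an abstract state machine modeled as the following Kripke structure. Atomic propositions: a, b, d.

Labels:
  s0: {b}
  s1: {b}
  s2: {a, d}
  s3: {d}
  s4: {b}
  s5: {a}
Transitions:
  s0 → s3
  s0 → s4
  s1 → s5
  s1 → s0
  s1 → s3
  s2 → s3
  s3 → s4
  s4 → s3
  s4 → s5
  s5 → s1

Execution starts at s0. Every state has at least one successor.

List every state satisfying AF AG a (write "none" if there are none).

none

States satisfying AG a: ∅.
States satisfying AF AG a: ∅.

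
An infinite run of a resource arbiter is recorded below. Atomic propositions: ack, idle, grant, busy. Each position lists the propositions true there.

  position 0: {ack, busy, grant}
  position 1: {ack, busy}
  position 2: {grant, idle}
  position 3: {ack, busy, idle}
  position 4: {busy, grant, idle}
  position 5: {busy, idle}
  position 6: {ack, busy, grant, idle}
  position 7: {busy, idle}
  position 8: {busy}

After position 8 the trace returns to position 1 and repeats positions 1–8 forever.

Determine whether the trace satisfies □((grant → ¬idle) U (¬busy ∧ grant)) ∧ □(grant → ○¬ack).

Violated

(grant → ¬idle) U (¬busy ∧ grant) must hold at every position from 0 onward. It fails at position 3, so □((grant → ¬idle) U (¬busy ∧ grant)) is false.
grant → ○¬ack must hold at every position from 0 onward. It fails at position 0, so □(grant → ○¬ack) is false.
Positions where grant holds: 0, 2, 4, 6.
Check ○¬ack at each: 0→fails, 2→fails, 4→ok, 6→ok.
At position 0: □((grant → ¬idle) U (¬busy ∧ grant)) is false; □(grant → ○¬ack) is false; so □((grant → ¬idle) U (¬busy ∧ grant)) ∧ □(grant → ○¬ack) is false.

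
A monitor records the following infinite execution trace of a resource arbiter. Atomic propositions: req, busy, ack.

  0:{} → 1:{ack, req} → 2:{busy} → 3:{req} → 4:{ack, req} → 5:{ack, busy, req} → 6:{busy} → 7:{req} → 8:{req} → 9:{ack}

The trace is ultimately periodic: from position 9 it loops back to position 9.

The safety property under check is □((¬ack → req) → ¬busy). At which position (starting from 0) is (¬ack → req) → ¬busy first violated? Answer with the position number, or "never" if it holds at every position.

Check (¬ack → req) → ¬busy at each position in order: 0 ✓, 1 ✓, 2 ✓, 3 ✓, 4 ✓.
At position 5 the labels are {ack, busy, req}, so (¬ack → req) → ¬busy is false there. This is the first violation.

5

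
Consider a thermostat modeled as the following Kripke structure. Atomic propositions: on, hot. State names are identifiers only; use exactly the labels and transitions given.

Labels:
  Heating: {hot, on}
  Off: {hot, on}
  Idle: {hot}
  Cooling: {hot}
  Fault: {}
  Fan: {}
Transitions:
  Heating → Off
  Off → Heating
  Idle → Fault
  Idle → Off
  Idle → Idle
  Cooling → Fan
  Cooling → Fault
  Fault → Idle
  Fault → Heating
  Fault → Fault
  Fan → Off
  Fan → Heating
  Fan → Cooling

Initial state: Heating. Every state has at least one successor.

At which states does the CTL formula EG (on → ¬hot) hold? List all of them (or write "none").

{Idle, Cooling, Fault, Fan}

States satisfying on → ¬hot: {Idle, Cooling, Fault, Fan}.
States satisfying EG (on → ¬hot): {Idle, Cooling, Fault, Fan}.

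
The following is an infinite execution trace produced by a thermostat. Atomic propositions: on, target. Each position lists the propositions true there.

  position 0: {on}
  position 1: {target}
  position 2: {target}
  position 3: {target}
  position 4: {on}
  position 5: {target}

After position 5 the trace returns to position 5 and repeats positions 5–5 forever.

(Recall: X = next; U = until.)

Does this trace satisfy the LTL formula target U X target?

Walking from position 0: X target first holds at position 0, and target holds at every earlier position along the way, so target U X target holds.

Holds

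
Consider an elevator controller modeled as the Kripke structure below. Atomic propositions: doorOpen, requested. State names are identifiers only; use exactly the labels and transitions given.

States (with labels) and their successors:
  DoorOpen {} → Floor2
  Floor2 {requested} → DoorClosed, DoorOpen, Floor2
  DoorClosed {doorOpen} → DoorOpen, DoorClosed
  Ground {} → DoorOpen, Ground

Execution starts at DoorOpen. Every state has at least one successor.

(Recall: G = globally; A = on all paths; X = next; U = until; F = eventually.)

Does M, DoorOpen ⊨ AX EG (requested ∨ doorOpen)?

States satisfying EG (requested ∨ doorOpen): {Floor2, DoorClosed}.
States satisfying AX EG (requested ∨ doorOpen): {DoorOpen}.
DoorOpen ∈ Sat(AX EG (requested ∨ doorOpen)).

Holds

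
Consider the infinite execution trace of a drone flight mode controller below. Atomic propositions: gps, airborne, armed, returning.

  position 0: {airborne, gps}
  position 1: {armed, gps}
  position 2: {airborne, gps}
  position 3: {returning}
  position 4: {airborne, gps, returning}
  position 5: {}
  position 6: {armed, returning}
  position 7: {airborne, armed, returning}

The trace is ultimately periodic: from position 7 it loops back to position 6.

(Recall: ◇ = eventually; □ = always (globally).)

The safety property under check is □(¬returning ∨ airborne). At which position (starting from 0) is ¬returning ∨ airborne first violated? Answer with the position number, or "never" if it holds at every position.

3

Check ¬returning ∨ airborne at each position in order: 0 ✓, 1 ✓, 2 ✓.
At position 3 the labels are {returning}, so ¬returning ∨ airborne is false there. This is the first violation.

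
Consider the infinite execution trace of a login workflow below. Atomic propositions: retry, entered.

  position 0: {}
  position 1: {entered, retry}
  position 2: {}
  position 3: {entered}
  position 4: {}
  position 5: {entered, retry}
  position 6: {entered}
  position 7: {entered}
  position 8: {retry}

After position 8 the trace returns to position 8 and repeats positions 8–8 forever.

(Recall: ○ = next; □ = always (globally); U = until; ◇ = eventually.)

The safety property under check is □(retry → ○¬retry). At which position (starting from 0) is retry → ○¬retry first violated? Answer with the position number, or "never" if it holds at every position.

8

Check retry → ○¬retry at each position in order: 0 ✓, 1 ✓, 2 ✓, 3 ✓, 4 ✓, 5 ✓, 6 ✓, 7 ✓.
At position 8 the labels are {retry} and the next position 8 has {retry}, so retry → ○¬retry is false there. This is the first violation.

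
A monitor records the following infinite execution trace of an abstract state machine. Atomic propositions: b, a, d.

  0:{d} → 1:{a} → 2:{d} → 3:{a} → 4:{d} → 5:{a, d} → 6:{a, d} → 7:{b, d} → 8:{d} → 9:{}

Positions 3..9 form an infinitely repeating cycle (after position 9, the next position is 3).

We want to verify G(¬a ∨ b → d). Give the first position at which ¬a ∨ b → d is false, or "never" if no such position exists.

9

Check ¬a ∨ b → d at each position in order: 0 ✓, 1 ✓, 2 ✓, 3 ✓, 4 ✓, 5 ✓, 6 ✓, 7 ✓, 8 ✓.
At position 9 the labels are {}, so ¬a ∨ b → d is false there. This is the first violation.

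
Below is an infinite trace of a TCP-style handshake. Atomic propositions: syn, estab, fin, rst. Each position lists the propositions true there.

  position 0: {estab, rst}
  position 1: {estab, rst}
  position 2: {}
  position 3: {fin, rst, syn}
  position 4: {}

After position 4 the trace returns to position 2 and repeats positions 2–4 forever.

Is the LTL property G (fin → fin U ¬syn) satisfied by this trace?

fin → fin U ¬syn holds at every position 0..4, and those are all positions ever visited, so G (fin → fin U ¬syn) holds.
Positions where fin holds: 3.
Check fin U ¬syn at each: 3→ok.

Yes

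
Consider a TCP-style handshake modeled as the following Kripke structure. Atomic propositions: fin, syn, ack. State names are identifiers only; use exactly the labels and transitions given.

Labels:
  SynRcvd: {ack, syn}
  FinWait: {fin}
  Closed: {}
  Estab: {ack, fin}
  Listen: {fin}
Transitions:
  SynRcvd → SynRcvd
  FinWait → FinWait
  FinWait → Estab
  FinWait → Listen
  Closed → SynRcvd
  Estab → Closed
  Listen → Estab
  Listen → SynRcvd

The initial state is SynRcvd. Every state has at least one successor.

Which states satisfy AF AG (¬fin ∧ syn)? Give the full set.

{SynRcvd, Closed, Estab, Listen}

States satisfying AG (¬fin ∧ syn): {SynRcvd}.
States satisfying AF AG (¬fin ∧ syn): {SynRcvd, Closed, Estab, Listen}.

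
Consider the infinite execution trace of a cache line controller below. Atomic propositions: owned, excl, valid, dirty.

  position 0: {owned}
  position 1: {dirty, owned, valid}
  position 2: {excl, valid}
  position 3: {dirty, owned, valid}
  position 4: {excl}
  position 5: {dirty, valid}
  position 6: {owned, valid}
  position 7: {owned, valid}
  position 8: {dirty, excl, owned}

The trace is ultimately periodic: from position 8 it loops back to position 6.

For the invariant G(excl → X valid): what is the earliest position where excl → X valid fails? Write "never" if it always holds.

excl → X valid holds at every position 0..8, and those are all the positions the trace ever visits, so the invariant G(excl → X valid) is never violated.

never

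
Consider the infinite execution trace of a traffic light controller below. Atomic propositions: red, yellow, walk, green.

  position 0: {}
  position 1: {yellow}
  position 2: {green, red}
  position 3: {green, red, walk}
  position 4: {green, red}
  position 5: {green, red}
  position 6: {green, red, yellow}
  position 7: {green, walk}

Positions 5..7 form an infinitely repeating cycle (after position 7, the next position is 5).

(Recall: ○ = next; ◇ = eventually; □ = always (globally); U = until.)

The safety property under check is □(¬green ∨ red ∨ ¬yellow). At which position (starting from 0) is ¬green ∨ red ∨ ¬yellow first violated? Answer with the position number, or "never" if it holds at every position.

never

¬green ∨ red ∨ ¬yellow holds at every position 0..7, and those are all the positions the trace ever visits, so the invariant □(¬green ∨ red ∨ ¬yellow) is never violated.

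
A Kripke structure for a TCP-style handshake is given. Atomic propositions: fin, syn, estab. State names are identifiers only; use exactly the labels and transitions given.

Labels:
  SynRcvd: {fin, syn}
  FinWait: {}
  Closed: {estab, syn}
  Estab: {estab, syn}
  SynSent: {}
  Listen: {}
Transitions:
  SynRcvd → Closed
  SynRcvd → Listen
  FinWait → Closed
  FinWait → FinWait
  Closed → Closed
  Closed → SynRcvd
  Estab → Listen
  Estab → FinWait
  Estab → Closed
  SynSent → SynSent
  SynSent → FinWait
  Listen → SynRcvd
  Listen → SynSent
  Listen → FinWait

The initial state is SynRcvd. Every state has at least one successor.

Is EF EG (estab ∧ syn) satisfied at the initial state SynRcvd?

Yes

States satisfying EG (estab ∧ syn): {Closed, Estab}.
States satisfying EF EG (estab ∧ syn): {SynRcvd, FinWait, Closed, Estab, SynSent, Listen}.
Some path from SynRcvd reaches a state where EG (estab ∧ syn) holds.
SynRcvd ∈ Sat(EF EG (estab ∧ syn)).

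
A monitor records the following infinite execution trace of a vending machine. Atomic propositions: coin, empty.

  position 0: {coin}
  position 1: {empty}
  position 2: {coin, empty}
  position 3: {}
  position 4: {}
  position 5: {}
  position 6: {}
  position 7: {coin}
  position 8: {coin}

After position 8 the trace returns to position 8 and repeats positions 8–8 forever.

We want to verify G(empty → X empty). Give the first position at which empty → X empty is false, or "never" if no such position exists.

2

Check empty → X empty at each position in order: 0 ✓, 1 ✓.
At position 2 the labels are {coin, empty} and the next position 3 has {}, so empty → X empty is false there. This is the first violation.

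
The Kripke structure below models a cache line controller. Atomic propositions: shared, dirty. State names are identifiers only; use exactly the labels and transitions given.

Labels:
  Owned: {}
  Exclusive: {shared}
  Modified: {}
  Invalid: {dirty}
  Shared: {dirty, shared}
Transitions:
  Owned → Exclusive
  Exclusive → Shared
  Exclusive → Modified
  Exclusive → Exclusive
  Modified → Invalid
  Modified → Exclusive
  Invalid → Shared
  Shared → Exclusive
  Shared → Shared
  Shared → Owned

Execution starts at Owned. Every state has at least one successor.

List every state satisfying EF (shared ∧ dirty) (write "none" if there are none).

{Owned, Exclusive, Modified, Invalid, Shared}

States satisfying shared ∧ dirty: {Shared}.
States satisfying EF (shared ∧ dirty): {Owned, Exclusive, Modified, Invalid, Shared}.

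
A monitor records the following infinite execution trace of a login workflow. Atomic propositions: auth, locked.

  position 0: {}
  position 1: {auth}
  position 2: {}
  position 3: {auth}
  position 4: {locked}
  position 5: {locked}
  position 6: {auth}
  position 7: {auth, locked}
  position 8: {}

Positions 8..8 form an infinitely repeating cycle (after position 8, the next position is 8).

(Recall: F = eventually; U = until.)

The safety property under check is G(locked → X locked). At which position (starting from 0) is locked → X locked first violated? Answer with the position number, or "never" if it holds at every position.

Check locked → X locked at each position in order: 0 ✓, 1 ✓, 2 ✓, 3 ✓, 4 ✓.
At position 5 the labels are {locked} and the next position 6 has {auth}, so locked → X locked is false there. This is the first violation.

5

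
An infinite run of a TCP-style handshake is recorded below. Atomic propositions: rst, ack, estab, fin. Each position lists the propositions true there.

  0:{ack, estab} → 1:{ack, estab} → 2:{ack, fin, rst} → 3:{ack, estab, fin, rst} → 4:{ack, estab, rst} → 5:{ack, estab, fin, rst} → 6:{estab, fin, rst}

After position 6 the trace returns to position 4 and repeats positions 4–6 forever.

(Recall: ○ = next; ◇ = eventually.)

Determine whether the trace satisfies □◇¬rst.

Violated

◇¬rst must hold at every position from 0 onward. It fails at position 2, so □◇¬rst is false.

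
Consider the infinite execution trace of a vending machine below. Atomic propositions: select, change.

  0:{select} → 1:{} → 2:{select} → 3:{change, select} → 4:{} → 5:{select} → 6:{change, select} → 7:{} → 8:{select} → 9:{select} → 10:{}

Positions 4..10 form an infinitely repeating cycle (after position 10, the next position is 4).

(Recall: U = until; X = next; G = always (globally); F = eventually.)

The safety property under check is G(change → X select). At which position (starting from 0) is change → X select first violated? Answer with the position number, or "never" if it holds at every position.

3

Check change → X select at each position in order: 0 ✓, 1 ✓, 2 ✓.
At position 3 the labels are {change, select} and the next position 4 has {}, so change → X select is false there. This is the first violation.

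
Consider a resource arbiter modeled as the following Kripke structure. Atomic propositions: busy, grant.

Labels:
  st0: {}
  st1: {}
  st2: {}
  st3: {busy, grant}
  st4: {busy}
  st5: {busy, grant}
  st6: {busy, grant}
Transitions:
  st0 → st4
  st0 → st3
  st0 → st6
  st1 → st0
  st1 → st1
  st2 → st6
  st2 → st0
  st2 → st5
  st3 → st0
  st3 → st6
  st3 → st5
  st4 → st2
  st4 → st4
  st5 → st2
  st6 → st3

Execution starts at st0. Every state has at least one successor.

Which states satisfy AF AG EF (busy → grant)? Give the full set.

{st0, st1, st2, st3, st4, st5, st6}

States satisfying AG EF (busy → grant): {st0, st1, st2, st3, st4, st5, st6}.
States satisfying AF AG EF (busy → grant): {st0, st1, st2, st3, st4, st5, st6}.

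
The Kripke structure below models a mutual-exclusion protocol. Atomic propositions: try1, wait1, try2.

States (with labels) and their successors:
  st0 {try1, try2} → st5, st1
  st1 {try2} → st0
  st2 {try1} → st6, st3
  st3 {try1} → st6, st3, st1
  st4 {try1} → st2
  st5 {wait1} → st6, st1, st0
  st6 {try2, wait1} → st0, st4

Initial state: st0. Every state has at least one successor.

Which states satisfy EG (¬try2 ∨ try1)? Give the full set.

{st0, st2, st3, st4, st5}

States satisfying ¬try2 ∨ try1: {st0, st2, st3, st4, st5}.
States satisfying EG (¬try2 ∨ try1): {st0, st2, st3, st4, st5}.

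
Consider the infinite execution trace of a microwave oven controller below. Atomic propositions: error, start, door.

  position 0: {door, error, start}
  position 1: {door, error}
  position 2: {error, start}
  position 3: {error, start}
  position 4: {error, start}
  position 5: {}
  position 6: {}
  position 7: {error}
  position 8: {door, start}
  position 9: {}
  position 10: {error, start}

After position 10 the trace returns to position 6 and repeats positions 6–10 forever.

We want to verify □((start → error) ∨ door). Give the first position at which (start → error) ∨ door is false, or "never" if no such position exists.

never

(start → error) ∨ door holds at every position 0..10, and those are all the positions the trace ever visits, so the invariant □((start → error) ∨ door) is never violated.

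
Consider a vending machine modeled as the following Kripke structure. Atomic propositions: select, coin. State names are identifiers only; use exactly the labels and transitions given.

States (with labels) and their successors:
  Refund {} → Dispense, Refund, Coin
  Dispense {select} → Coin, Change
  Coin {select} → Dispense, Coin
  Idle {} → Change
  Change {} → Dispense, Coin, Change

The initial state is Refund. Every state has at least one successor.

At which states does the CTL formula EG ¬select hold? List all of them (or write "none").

States satisfying ¬select: {Refund, Idle, Change}.
States satisfying EG ¬select: {Refund, Idle, Change}.

{Refund, Idle, Change}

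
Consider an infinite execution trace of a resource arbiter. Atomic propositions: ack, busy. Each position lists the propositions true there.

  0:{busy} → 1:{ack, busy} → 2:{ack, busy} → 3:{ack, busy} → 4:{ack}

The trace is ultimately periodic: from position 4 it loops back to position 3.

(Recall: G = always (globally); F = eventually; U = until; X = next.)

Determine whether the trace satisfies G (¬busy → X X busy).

No

¬busy → X X busy must hold at every position from 0 onward. It fails at position 4, so G (¬busy → X X busy) is false.
Positions where ¬busy holds: 4.
Check X X busy at each: 4→fails.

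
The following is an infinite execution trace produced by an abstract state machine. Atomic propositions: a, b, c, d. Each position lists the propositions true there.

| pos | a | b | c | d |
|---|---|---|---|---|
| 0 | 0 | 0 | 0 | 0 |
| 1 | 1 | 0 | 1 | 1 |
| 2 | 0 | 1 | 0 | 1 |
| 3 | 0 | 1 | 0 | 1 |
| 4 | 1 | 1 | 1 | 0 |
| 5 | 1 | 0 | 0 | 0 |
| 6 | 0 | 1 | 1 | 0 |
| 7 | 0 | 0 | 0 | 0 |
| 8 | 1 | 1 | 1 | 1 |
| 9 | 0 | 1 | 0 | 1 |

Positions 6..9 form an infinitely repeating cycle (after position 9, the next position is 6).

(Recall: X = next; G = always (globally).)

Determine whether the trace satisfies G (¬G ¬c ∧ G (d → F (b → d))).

Satisfied

¬G ¬c ∧ G (d → F (b → d)) holds at every position 0..9, and those are all positions ever visited, so G (¬G ¬c ∧ G (d → F (b → d))) holds.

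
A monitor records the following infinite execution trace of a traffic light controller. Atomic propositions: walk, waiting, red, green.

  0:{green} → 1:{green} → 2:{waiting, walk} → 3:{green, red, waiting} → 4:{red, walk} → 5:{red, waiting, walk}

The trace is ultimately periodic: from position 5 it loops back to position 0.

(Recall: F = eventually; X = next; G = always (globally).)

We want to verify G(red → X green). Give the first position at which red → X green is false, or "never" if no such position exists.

Check red → X green at each position in order: 0 ✓, 1 ✓, 2 ✓.
At position 3 the labels are {green, red, waiting} and the next position 4 has {red, walk}, so red → X green is false there. This is the first violation.

3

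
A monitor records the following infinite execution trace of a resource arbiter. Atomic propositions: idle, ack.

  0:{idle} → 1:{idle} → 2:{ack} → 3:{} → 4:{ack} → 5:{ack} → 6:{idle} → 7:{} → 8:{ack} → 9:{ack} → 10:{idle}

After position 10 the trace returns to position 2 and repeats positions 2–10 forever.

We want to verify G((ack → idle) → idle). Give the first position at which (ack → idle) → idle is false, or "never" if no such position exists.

3

Check (ack → idle) → idle at each position in order: 0 ✓, 1 ✓, 2 ✓.
At position 3 the labels are {}, so (ack → idle) → idle is false there. This is the first violation.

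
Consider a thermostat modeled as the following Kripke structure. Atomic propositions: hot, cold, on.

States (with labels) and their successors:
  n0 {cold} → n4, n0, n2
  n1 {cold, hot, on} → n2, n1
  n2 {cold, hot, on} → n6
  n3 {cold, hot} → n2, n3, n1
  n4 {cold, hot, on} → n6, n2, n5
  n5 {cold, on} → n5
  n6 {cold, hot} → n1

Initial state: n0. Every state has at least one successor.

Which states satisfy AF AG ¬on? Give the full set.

States satisfying AG ¬on: ∅.
States satisfying AF AG ¬on: ∅.

none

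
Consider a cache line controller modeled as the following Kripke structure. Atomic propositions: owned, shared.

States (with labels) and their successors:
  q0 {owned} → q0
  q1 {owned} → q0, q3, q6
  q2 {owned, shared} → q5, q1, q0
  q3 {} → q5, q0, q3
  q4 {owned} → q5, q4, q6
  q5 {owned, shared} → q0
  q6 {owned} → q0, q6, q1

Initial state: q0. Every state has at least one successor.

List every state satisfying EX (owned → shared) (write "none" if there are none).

{q1, q2, q3, q4}

States satisfying owned → shared: {q2, q3, q5}.
States satisfying EX (owned → shared): {q1, q2, q3, q4}.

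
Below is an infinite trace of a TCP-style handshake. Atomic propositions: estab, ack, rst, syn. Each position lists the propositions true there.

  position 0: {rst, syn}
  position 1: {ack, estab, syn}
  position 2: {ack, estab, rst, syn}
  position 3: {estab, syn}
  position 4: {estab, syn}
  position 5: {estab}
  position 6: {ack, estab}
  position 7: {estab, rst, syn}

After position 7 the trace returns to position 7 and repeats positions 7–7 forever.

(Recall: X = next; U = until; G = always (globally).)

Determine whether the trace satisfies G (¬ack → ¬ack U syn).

No

¬ack → ¬ack U syn must hold at every position from 0 onward. It fails at position 5, so G (¬ack → ¬ack U syn) is false.
Positions where ¬ack holds: 0, 3, 4, 5, 7.
Check ¬ack U syn at each: 0→ok, 3→ok, 4→ok, 5→fails, 7→ok.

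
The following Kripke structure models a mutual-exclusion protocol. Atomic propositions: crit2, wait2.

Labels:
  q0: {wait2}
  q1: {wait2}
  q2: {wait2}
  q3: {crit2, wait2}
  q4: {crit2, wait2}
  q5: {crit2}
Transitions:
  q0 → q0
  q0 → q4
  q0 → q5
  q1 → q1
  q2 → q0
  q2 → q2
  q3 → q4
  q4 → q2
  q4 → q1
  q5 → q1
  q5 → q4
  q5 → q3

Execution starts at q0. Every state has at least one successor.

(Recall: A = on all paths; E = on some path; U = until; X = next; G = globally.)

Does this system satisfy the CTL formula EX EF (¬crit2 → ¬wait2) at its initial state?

Satisfied

States satisfying EF (¬crit2 → ¬wait2): {q0, q2, q3, q4, q5}.
States satisfying EX EF (¬crit2 → ¬wait2): {q0, q2, q3, q4, q5}.
q0 ∈ Sat(EX EF (¬crit2 → ¬wait2)).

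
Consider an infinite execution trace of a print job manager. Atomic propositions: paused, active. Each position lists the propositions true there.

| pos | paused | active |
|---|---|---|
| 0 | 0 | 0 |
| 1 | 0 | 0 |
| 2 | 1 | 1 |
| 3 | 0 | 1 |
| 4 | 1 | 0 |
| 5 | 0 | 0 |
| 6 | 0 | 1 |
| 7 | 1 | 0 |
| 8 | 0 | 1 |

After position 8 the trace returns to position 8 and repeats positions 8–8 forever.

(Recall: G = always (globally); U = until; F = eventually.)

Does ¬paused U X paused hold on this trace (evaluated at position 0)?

Yes

Walking from position 0: X paused first holds at position 1, and ¬paused holds at every earlier position along the way, so ¬paused U X paused holds.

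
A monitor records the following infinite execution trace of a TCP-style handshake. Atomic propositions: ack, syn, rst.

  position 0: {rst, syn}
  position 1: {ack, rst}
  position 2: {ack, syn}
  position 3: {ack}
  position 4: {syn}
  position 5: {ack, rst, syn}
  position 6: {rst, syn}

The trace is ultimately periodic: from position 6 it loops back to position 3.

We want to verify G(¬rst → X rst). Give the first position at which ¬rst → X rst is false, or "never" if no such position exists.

Check ¬rst → X rst at each position in order: 0 ✓, 1 ✓.
At position 2 the labels are {ack, syn} and the next position 3 has {ack}, so ¬rst → X rst is false there. This is the first violation.

2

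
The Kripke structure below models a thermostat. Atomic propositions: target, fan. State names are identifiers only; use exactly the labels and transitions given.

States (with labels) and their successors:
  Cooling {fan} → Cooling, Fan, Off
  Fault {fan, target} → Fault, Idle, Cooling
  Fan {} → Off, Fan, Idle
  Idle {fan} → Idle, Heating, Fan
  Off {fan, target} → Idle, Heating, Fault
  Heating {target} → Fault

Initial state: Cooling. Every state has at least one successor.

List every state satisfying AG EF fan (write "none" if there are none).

States satisfying EF fan: {Cooling, Fault, Fan, Idle, Off, Heating}.
States satisfying AG EF fan: {Cooling, Fault, Fan, Idle, Off, Heating}.

{Cooling, Fault, Fan, Idle, Off, Heating}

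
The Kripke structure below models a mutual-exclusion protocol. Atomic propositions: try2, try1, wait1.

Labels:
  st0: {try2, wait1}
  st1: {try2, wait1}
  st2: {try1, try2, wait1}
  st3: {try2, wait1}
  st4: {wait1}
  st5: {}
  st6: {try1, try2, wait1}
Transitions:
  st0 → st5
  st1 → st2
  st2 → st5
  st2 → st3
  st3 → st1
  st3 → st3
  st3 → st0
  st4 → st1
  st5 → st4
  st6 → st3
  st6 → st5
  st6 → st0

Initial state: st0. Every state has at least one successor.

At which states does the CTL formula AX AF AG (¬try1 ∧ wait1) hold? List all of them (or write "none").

States satisfying AF AG (¬try1 ∧ wait1): ∅.
States satisfying AX AF AG (¬try1 ∧ wait1): ∅.

none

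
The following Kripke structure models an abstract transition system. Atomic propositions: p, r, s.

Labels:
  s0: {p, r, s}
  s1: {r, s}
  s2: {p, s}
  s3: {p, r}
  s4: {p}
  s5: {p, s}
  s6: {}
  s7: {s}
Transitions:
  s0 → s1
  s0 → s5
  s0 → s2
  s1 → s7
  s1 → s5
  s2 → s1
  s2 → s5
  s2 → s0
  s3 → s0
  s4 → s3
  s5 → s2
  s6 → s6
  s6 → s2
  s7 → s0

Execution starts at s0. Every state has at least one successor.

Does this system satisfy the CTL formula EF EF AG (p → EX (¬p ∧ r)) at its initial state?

States satisfying EF AG (p → EX (¬p ∧ r)): ∅.
States satisfying EF EF AG (p → EX (¬p ∧ r)): ∅.
No suitable path/successor from s0 witnesses the formula.
s0 ∉ Sat(EF EF AG (p → EX (¬p ∧ r))).

Does not hold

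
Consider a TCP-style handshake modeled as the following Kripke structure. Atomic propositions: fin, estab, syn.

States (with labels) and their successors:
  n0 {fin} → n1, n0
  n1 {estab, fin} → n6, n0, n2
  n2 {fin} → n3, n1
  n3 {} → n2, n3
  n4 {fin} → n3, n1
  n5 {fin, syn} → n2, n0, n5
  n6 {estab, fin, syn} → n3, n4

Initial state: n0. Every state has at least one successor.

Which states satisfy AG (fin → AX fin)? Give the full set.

none

States satisfying fin → AX fin: {n0, n1, n3, n5}.
States satisfying AG (fin → AX fin): ∅.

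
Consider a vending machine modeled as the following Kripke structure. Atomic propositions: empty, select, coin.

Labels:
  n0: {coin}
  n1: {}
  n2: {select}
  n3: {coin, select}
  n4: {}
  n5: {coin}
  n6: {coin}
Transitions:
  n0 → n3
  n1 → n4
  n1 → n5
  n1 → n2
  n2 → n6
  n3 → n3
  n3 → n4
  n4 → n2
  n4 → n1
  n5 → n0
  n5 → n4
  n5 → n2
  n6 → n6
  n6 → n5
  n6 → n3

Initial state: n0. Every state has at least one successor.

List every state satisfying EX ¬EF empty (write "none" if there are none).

{n0, n1, n2, n3, n4, n5, n6}

States satisfying ¬EF empty: {n0, n1, n2, n3, n4, n5, n6}.
States satisfying EX ¬EF empty: {n0, n1, n2, n3, n4, n5, n6}.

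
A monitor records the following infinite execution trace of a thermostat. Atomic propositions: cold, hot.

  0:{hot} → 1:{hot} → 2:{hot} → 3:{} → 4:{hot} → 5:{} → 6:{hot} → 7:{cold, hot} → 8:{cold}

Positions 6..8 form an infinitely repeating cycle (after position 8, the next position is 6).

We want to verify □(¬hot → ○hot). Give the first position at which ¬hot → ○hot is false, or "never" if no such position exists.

never

¬hot → ○hot holds at every position 0..8, and those are all the positions the trace ever visits, so the invariant □(¬hot → ○hot) is never violated.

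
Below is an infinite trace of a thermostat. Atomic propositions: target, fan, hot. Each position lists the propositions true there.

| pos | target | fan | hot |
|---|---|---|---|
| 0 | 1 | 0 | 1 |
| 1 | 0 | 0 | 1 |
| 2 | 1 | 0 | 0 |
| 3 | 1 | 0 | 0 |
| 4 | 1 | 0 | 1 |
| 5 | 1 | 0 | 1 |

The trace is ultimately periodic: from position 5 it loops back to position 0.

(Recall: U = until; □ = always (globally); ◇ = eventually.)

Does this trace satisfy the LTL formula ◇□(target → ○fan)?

□(target → ○fan) is false at every position 0..5, so it never becomes true and ◇□(target → ○fan) fails.

No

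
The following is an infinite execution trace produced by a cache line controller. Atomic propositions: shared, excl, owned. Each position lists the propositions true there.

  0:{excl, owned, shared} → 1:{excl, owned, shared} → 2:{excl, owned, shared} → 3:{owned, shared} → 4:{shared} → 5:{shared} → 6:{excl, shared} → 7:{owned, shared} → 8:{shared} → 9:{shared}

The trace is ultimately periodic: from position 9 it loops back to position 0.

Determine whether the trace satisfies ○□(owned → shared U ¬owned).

Satisfied

The position after 0 is 1; □(owned → shared U ¬owned) is true there.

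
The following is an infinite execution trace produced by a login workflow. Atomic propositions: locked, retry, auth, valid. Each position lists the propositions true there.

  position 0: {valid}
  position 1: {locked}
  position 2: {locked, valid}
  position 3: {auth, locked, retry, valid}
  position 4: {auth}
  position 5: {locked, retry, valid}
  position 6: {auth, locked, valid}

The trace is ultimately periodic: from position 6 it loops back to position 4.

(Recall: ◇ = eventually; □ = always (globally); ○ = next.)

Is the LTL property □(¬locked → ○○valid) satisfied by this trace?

¬locked → ○○valid holds at every position 0..6, and those are all positions ever visited, so □(¬locked → ○○valid) holds.
Positions where ¬locked holds: 0, 4.
Check ○○valid at each: 0→ok, 4→ok.

Satisfied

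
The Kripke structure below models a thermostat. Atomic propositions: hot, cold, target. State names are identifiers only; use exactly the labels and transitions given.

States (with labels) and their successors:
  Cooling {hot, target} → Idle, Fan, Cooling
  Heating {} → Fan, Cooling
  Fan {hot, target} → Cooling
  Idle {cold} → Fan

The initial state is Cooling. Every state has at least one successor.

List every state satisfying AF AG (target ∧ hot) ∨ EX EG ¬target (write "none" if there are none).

none

States satisfying AG (target ∧ hot): ∅.
States satisfying AF AG (target ∧ hot): ∅.
States satisfying EG ¬target: ∅.
States satisfying EX EG ¬target: ∅.
States satisfying AF AG (target ∧ hot) ∨ EX EG ¬target: ∅.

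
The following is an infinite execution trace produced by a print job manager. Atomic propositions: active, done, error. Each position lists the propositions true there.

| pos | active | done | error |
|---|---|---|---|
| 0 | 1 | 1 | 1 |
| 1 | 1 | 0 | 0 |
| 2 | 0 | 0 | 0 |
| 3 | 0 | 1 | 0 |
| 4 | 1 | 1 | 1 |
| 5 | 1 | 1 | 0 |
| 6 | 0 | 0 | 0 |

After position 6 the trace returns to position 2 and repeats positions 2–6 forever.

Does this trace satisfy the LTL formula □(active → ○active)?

Does not hold

active → ○active must hold at every position from 0 onward. It fails at position 1, so □(active → ○active) is false.
Positions where active holds: 0, 1, 4, 5.
Check ○active at each: 0→ok, 1→fails, 4→ok, 5→fails.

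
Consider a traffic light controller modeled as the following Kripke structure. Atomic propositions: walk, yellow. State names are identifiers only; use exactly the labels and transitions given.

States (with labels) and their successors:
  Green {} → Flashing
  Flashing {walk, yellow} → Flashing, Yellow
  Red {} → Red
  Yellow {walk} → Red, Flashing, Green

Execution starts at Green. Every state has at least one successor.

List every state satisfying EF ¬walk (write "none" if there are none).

{Green, Flashing, Red, Yellow}

States satisfying ¬walk: {Green, Red}.
States satisfying EF ¬walk: {Green, Flashing, Red, Yellow}.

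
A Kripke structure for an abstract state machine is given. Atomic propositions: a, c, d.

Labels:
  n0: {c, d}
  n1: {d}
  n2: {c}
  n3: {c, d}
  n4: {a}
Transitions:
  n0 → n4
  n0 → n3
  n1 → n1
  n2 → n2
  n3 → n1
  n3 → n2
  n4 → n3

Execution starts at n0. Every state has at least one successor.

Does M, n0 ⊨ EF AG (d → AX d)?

Holds

States satisfying AG (d → AX d): {n1, n2}.
States satisfying EF AG (d → AX d): {n0, n1, n2, n3, n4}.
Some path from n0 reaches a state where AG (d → AX d) holds.
n0 ∈ Sat(EF AG (d → AX d)).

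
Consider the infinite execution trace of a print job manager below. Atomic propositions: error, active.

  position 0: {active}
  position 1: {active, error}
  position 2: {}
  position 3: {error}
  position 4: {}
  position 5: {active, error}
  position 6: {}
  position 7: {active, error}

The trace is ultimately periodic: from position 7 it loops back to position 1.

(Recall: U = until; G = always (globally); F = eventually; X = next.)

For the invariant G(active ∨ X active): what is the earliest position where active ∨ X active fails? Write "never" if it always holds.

Check active ∨ X active at each position in order: 0 ✓, 1 ✓.
At position 2 the labels are {} and the next position 3 has {error}, so active ∨ X active is false there. This is the first violation.

2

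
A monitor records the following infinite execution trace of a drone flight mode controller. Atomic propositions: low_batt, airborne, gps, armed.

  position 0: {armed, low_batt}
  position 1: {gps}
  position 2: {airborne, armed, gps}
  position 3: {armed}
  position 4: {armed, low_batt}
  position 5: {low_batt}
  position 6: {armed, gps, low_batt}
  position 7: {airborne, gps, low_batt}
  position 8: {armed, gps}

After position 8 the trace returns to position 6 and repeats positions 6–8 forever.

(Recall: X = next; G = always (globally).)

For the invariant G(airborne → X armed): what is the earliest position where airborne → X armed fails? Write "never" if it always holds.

airborne → X armed holds at every position 0..8, and those are all the positions the trace ever visits, so the invariant G(airborne → X armed) is never violated.

never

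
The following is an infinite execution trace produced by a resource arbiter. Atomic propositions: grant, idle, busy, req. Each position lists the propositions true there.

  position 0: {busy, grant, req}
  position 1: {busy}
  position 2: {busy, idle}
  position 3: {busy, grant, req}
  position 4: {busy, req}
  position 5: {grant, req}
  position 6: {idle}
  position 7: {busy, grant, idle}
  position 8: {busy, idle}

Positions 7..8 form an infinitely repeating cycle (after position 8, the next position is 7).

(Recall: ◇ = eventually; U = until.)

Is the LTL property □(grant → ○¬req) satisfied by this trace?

grant → ○¬req must hold at every position from 0 onward. It fails at position 3, so □(grant → ○¬req) is false.
Positions where grant holds: 0, 3, 5, 7.
Check ○¬req at each: 0→ok, 3→fails, 5→ok, 7→ok.

Does not hold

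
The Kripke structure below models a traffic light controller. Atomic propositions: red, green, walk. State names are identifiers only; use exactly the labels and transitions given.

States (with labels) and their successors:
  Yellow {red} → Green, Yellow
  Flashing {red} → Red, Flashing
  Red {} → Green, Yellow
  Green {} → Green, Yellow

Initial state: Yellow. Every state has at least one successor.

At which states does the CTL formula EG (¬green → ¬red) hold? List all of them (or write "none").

States satisfying ¬green → ¬red: {Red, Green}.
States satisfying EG (¬green → ¬red): {Red, Green}.

{Red, Green}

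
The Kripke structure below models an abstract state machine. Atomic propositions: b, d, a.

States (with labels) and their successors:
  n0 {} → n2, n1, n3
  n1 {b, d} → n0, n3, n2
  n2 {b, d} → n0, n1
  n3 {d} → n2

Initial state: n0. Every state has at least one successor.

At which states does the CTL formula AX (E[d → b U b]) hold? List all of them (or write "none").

{n2, n3}

States satisfying E[d → b U b]: {n0, n1, n2}.
States satisfying AX (E[d → b U b]): {n2, n3}.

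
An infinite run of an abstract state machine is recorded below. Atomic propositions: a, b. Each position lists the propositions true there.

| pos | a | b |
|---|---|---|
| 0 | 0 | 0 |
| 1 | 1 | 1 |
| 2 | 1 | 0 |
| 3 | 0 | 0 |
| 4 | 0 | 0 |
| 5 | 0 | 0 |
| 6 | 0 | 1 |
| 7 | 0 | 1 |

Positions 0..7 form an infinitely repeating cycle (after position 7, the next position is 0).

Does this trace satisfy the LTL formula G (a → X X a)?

No

a → X X a must hold at every position from 0 onward. It fails at position 1, so G (a → X X a) is false.
Positions where a holds: 1, 2.
Check X X a at each: 1→fails, 2→fails.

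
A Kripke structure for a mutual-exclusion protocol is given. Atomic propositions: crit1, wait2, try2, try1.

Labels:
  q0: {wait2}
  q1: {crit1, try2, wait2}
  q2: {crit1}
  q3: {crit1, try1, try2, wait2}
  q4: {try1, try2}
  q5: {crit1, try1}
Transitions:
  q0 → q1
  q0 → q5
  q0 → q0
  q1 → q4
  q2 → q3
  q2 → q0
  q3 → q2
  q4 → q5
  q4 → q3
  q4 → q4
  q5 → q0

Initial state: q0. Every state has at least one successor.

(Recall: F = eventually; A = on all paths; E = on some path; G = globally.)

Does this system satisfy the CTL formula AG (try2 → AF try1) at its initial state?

States satisfying try2 → AF try1: {q0, q1, q2, q3, q4, q5}.
States satisfying AG (try2 → AF try1): {q0, q1, q2, q3, q4, q5}.
Every state reachable from q0 satisfies try2 → AF try1.
q0 ∈ Sat(AG (try2 → AF try1)).

Yes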